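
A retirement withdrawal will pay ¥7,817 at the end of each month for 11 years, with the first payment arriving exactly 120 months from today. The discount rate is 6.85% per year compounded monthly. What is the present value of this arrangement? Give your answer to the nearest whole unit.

¥367,465

Ordinary annuity of 132 payments, first payment at period 120.
Periodic rate r = 0.0685/12 per month; n is counted in months.
The ordinary-annuity PV formula values the stream one period before the first payment (period 119); discount that back 119 periods:
PV₀ = 7,817 × [1 − (1+r)^−132] / r × (1+r)^−119 = ¥367,465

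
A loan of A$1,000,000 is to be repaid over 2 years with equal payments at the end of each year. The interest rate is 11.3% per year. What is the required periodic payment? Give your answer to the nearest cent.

A$586,260.77

Level ordinary annuity; solve PV = PMT × [(1 − (1+r)^−n)/r] for PMT.
Periodic rate r = 0.113 per year.
With n = 2: PMT = 1,000,000 / ([(1 − (1+r)^−n)/r]) = A$586,260.77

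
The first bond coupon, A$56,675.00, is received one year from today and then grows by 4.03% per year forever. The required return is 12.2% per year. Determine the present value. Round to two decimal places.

Periodic rate r = 0.122 per year.
Growing perpetuity (Gordon): PV = PMT₁ / (r − g) = 56,675 / (r − 0.0403) = A$693,696.45.

A$693,696.45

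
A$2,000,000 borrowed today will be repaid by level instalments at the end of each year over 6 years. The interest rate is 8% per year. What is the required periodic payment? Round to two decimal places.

Level ordinary annuity; solve PV = PMT × [(1 − (1+r)^−n)/r] for PMT.
Periodic rate r = 0.08 per year.
With n = 6: PMT = 2,000,000 / ([(1 − (1+r)^−n)/r]) = A$432,630.77

A$432,630.77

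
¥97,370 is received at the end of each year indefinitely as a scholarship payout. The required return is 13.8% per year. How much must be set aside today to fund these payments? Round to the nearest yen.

Periodic rate r = 0.138 per year.
Level perpetuity: PV = PMT / r = 97,370 / (0.138) = ¥705,580.

¥705,580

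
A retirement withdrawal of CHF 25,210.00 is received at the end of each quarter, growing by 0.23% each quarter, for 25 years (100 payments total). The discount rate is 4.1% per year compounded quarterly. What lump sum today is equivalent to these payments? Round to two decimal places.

CHF 1,731,962.99

Periodic rate r = 0.041/4 per quarter; n is counted in quarters.
Growing ordinary annuity: PV = PMT₁ × [1 − ((1+g)/(1+r))^n] / (r − g) = 25,210 × [1 − ((1+0.0023)/(1+r))^100] / (r − 0.0023) = CHF 1,731,962.99.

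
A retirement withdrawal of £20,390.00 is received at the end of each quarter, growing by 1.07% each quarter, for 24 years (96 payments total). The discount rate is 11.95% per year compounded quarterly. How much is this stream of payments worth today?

£888,336.44

Periodic rate r = 0.1195/4 per quarter; n is counted in quarters.
Growing ordinary annuity: PV = PMT₁ × [1 − ((1+g)/(1+r))^n] / (r − g) = 20,390 × [1 − ((1+0.0107)/(1+r))^96] / (r − 0.0107) = £888,336.44.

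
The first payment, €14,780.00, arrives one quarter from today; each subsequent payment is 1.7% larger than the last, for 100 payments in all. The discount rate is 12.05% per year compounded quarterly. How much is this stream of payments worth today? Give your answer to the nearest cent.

Periodic rate r = 0.1205/4 per quarter; n is counted in quarters.
Growing ordinary annuity: PV = PMT₁ × [1 − ((1+g)/(1+r))^n] / (r − g) = 14,780 × [1 − ((1+0.017)/(1+r))^100] / (r − 0.017) = €813,719.21.

€813,719.21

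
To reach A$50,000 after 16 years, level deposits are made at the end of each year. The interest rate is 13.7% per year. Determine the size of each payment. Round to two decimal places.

A$1,007.16

Level ordinary annuity; solve FV = PMT × [((1+r)^n − 1)/r] for PMT.
Periodic rate r = 0.137 per year.
With n = 16: PMT = 50,000 / ([((1+r)^n − 1)/r]) = A$1,007.16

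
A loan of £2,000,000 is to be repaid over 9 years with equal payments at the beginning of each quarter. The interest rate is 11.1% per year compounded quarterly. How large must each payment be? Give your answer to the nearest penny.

£86,167.08

Level annuity due; solve PV = PMT × [(1 − (1+r)^−n)/r] × (1+r) for PMT.
Periodic rate r = 0.111/4 per quarter; n is counted in quarters.
With n = 36: PMT = 2,000,000 / ([(1 − (1+r)^−n)/r] × (1+r)) = £86,167.08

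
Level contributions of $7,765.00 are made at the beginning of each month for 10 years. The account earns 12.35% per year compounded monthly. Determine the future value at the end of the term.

This is an annuity due: 120 deposits of $7,765.00 at the beginning of each month.
Periodic rate r = 0.1235/12 per month; n is counted in months.
FV = PMT × [((1+r)^n − 1)/r] × (1+r) = 7,765 × [(1+r)^120 − 1] / r × (1+r) = $1,842,184.99

$1,842,184.99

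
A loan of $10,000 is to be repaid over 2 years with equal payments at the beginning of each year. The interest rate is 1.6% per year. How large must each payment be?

Level annuity due; solve PV = PMT × [(1 − (1+r)^−n)/r] × (1+r) for PMT.
Periodic rate r = 0.016 per year.
With n = 2: PMT = 10,000 / ([(1 − (1+r)^−n)/r] × (1+r)) = $5,039.68

$5,039.68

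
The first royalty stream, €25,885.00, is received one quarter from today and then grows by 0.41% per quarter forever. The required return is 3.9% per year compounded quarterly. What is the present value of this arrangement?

€4,581,415.93

Periodic rate r = 0.039/4 per quarter.
Growing perpetuity (Gordon): PV = PMT₁ / (r − g) = 25,885 / (r − 0.0041) = €4,581,415.93.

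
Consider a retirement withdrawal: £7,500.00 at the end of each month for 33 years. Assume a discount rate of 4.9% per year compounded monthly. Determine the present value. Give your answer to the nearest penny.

This is an ordinary annuity: 396 payments of £7,500.00 at the end of each month.
Periodic rate r = 0.049/12 per month; n is counted in months.
PV = PMT × [(1 − (1+r)^−n)/r] = 7,500 × [1 − (1+r)^−396] / r = £1,470,952.86

£1,470,952.86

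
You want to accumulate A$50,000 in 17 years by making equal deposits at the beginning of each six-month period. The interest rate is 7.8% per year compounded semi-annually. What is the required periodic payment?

Level annuity due; solve FV = PMT × [((1+r)^n − 1)/r] × (1+r) for PMT.
Periodic rate r = 0.078/2 per half-year; n is counted in half-years.
With n = 34: PMT = 50,000 / ([((1+r)^n − 1)/r] × (1+r)) = A$702.34

A$702.34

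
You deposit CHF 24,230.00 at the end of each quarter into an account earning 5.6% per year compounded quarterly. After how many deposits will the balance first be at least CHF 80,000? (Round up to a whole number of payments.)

4 payments

Periodic rate r = 0.056/4 per quarter; n is counted in quarters.
Ordinary annuity FV: 80,000 = 24,230 × [((1+r)^n − 1)/r].
(1+r)^n = 1 + 80,000 × r / 24,230, so n = ln(1 + 80,000·r/24,230) / ln(1+r) = 3.25.
Round up to a whole number of payments: n = 4.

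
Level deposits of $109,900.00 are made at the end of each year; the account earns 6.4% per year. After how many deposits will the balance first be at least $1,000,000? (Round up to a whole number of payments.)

Periodic rate r = 0.064 per year.
Ordinary annuity FV: 1,000,000 = 109,900 × [((1+r)^n − 1)/r].
(1+r)^n = 1 + 1,000,000 × r / 109,900, so n = ln(1 + 1,000,000·r/109,900) / ln(1+r) = 7.40.
Round up to a whole number of payments: n = 8.

8 payments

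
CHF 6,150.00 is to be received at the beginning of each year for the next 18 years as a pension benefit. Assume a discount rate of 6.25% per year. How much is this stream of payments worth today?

This is an annuity due: 18 payments of CHF 6,150.00 at the beginning of each year.
Periodic rate r = 0.0625 per year.
PV = PMT × [(1 − (1+r)^−n)/r] × (1+r) = 6,150 × [1 − (1+r)^−18] / r × (1+r) = CHF 69,442.24

CHF 69,442.24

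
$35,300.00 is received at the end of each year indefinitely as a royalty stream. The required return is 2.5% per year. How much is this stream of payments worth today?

$1,412,000.00

Periodic rate r = 0.025 per year.
Level perpetuity: PV = PMT / r = 35,300 / (0.025) = $1,412,000.00.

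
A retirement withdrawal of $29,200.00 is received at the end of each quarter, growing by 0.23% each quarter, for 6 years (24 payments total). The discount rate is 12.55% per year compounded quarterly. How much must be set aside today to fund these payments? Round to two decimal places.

Periodic rate r = 0.1255/4 per quarter; n is counted in quarters.
Growing ordinary annuity: PV = PMT₁ × [1 − ((1+g)/(1+r))^n] / (r − g) = 29,200 × [1 − ((1+0.0023)/(1+r))^24] / (r − 0.0023) = $498,695.51.

$498,695.51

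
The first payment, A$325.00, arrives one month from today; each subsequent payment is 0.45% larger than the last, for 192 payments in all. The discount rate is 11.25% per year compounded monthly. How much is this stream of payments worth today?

Periodic rate r = 0.1125/12 per month; n is counted in months.
Growing ordinary annuity: PV = PMT₁ × [1 − ((1+g)/(1+r))^n] / (r − g) = 325 × [1 − ((1+0.0045)/(1+r))^192] / (r − 0.0045) = A$40,351.33.

A$40,351.33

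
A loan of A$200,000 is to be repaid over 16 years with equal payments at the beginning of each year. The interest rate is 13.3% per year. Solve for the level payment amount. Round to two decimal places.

Level annuity due; solve PV = PMT × [(1 − (1+r)^−n)/r] × (1+r) for PMT.
Periodic rate r = 0.133 per year.
With n = 16: PMT = 200,000 / ([(1 − (1+r)^−n)/r] × (1+r)) = A$27,161.06

A$27,161.06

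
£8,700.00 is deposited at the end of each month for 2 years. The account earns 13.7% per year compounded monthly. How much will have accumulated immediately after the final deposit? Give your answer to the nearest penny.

This is an ordinary annuity: 24 deposits of £8,700.00 at the end of each month.
Periodic rate r = 0.137/12 per month; n is counted in months.
FV = PMT × [((1+r)^n − 1)/r] = 8,700 × [(1+r)^24 − 1] / r = £238,652.92

£238,652.92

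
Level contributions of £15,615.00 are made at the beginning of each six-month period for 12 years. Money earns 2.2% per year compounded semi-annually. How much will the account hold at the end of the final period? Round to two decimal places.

This is an annuity due: 24 deposits of £15,615.00 at the beginning of each six-month period.
Periodic rate r = 0.022/2 per half-year; n is counted in half-years.
FV = PMT × [((1+r)^n − 1)/r] × (1+r) = 15,615 × [(1+r)^24 − 1] / r × (1+r) = £430,910.67

£430,910.67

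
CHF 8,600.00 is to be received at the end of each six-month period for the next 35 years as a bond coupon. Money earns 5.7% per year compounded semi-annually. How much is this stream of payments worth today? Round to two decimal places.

CHF 259,550.46

This is an ordinary annuity: 70 payments of CHF 8,600.00 at the end of each six-month period.
Periodic rate r = 0.057/2 per half-year; n is counted in half-years.
PV = PMT × [(1 − (1+r)^−n)/r] = 8,600 × [1 − (1+r)^−70] / r = CHF 259,550.46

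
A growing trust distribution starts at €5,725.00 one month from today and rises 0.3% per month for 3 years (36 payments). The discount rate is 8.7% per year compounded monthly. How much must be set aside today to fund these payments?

Periodic rate r = 0.087/12 per month; n is counted in months.
Growing ordinary annuity: PV = PMT₁ × [1 − ((1+g)/(1+r))^n] / (r − g) = 5,725 × [1 − ((1+0.003)/(1+r))^36] / (r − 0.003) = €190,205.73.

€190,205.73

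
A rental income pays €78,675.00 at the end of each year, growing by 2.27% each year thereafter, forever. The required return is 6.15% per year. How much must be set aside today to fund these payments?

€2,027,706.19

Periodic rate r = 0.0615 per year.
Growing perpetuity (Gordon): PV = PMT₁ / (r − g) = 78,675 / (r − 0.0227) = €2,027,706.19.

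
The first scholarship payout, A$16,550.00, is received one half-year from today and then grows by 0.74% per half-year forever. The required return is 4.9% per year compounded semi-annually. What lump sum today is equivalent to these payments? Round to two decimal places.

A$967,836.26

Periodic rate r = 0.049/2 per half-year.
Growing perpetuity (Gordon): PV = PMT₁ / (r − g) = 16,550 / (r − 0.0074) = A$967,836.26.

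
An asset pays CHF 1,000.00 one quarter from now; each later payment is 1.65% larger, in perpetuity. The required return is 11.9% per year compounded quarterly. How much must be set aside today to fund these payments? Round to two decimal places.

CHF 75,471.70

Periodic rate r = 0.119/4 per quarter.
Growing perpetuity (Gordon): PV = PMT₁ / (r − g) = 1,000 / (r − 0.0165) = CHF 75,471.70.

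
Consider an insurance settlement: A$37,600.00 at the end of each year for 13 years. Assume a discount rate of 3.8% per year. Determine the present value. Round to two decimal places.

This is an ordinary annuity: 13 payments of A$37,600.00 at the end of each year.
Periodic rate r = 0.038 per year.
PV = PMT × [(1 − (1+r)^−n)/r] = 37,600 × [1 − (1+r)^−13] / r = A$380,163.20

A$380,163.20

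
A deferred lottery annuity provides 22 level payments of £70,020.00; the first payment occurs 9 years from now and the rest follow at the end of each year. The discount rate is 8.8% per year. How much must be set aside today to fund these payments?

£341,867.86

Ordinary annuity of 22 payments, first payment at period 9.
Periodic rate r = 0.088 per year.
The ordinary-annuity PV formula values the stream one period before the first payment (period 8); discount that back 8 periods:
PV₀ = 70,020 × [1 − (1+r)^−22] / r × (1+r)^−8 = £341,867.86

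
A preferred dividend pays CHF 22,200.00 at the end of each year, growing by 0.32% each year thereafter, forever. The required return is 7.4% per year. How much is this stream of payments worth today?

CHF 313,559.32

Periodic rate r = 0.074 per year.
Growing perpetuity (Gordon): PV = PMT₁ / (r − g) = 22,200 / (r − 0.0032) = CHF 313,559.32.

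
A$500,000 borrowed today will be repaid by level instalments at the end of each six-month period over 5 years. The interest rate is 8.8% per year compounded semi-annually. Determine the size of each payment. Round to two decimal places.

A$62,879.10

Level ordinary annuity; solve PV = PMT × [(1 − (1+r)^−n)/r] for PMT.
Periodic rate r = 0.088/2 per half-year; n is counted in half-years.
With n = 10: PMT = 500,000 / ([(1 − (1+r)^−n)/r]) = A$62,879.10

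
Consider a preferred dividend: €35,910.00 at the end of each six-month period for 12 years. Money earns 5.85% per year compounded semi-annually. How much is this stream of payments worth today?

€613,098.02

This is an ordinary annuity: 24 payments of €35,910.00 at the end of each six-month period.
Periodic rate r = 0.0585/2 per half-year; n is counted in half-years.
PV = PMT × [(1 − (1+r)^−n)/r] = 35,910 × [1 − (1+r)^−24] / r = €613,098.02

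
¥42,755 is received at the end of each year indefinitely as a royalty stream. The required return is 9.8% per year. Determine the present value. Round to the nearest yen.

¥436,276

Periodic rate r = 0.098 per year.
Level perpetuity: PV = PMT / r = 42,755 / (0.098) = ¥436,276.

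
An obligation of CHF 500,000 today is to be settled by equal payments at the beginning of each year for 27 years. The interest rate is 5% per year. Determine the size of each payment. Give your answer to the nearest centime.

CHF 32,519.93

Level annuity due; solve PV = PMT × [(1 − (1+r)^−n)/r] × (1+r) for PMT.
Periodic rate r = 0.05 per year.
With n = 27: PMT = 500,000 / ([(1 − (1+r)^−n)/r] × (1+r)) = CHF 32,519.93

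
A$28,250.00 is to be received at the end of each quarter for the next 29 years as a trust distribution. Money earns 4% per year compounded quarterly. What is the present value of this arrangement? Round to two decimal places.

This is an ordinary annuity: 116 payments of A$28,250.00 at the end of each quarter.
Periodic rate r = 0.04/4 per quarter; n is counted in quarters.
PV = PMT × [(1 − (1+r)^−n)/r] = 28,250 × [1 − (1+r)^−116] / r = A$1,934,284.33

A$1,934,284.33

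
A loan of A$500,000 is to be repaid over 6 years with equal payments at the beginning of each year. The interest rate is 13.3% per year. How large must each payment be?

A$111,317.97

Level annuity due; solve PV = PMT × [(1 − (1+r)^−n)/r] × (1+r) for PMT.
Periodic rate r = 0.133 per year.
With n = 6: PMT = 500,000 / ([(1 − (1+r)^−n)/r] × (1+r)) = A$111,317.97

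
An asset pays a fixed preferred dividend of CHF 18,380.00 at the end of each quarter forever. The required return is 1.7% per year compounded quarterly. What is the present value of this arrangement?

Periodic rate r = 0.017/4 per quarter.
Level perpetuity: PV = PMT / r = 18,380 / (0.017/4) = CHF 4,324,705.88.

CHF 4,324,705.88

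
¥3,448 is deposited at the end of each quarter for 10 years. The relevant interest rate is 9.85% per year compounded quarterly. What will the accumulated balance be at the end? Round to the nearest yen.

¥230,480

This is an ordinary annuity: 40 deposits of ¥3,448 at the end of each quarter.
Periodic rate r = 0.0985/4 per quarter; n is counted in quarters.
FV = PMT × [((1+r)^n − 1)/r] = 3,448 × [(1+r)^40 − 1] / r = ¥230,480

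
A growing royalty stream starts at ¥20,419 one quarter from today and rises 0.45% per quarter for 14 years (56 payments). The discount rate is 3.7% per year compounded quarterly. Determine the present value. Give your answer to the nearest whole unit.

Periodic rate r = 0.037/4 per quarter; n is counted in quarters.
Growing ordinary annuity: PV = PMT₁ × [1 − ((1+g)/(1+r))^n] / (r − g) = 20,419 × [1 − ((1+0.0045)/(1+r))^56] / (r − 0.0045) = ¥998,029.

¥998,029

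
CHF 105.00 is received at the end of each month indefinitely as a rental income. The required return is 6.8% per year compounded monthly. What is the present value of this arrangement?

Periodic rate r = 0.068/12 per month.
Level perpetuity: PV = PMT / r = 105 / (0.068/12) = CHF 18,529.41.

CHF 18,529.41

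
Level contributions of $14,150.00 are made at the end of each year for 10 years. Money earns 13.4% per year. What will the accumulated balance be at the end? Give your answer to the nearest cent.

$265,751.92

This is an ordinary annuity: 10 deposits of $14,150.00 at the end of each year.
Periodic rate r = 0.134 per year.
FV = PMT × [((1+r)^n − 1)/r] = 14,150 × [(1+r)^10 − 1] / r = $265,751.92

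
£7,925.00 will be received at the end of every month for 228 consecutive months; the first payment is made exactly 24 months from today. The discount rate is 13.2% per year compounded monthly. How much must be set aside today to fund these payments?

Ordinary annuity of 228 payments, first payment at period 24.
Periodic rate r = 0.132/12 per month; n is counted in months.
The ordinary-annuity PV formula values the stream one period before the first payment (period 23); discount that back 23 periods:
PV₀ = 7,925 × [1 − (1+r)^−228] / r × (1+r)^−23 = £513,937.92

£513,937.92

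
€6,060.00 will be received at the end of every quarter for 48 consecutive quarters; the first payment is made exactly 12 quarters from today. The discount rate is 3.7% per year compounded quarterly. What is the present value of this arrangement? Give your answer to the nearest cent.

€211,487.77

Ordinary annuity of 48 payments, first payment at period 12.
Periodic rate r = 0.037/4 per quarter; n is counted in quarters.
The ordinary-annuity PV formula values the stream one period before the first payment (period 11); discount that back 11 periods:
PV₀ = 6,060 × [1 − (1+r)^−48] / r × (1+r)^−11 = €211,487.77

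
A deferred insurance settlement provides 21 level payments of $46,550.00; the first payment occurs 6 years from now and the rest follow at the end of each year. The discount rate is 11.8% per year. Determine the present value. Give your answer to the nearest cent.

$204,149.90

Ordinary annuity of 21 payments, first payment at period 6.
Periodic rate r = 0.118 per year.
The ordinary-annuity PV formula values the stream one period before the first payment (period 5); discount that back 5 periods:
PV₀ = 46,550 × [1 − (1+r)^−21] / r × (1+r)^−5 = $204,149.90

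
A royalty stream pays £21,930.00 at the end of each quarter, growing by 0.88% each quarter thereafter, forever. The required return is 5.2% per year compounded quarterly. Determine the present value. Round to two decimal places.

Periodic rate r = 0.052/4 per quarter.
Growing perpetuity (Gordon): PV = PMT₁ / (r − g) = 21,930 / (r − 0.0088) = £5,221,428.57.

£5,221,428.57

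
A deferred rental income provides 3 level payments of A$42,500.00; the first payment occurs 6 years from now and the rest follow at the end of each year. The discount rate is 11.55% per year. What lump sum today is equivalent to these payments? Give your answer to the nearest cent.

Ordinary annuity of 3 payments, first payment at period 6.
Periodic rate r = 0.1155 per year.
The ordinary-annuity PV formula values the stream one period before the first payment (period 5); discount that back 5 periods:
PV₀ = 42,500 × [1 − (1+r)^−3] / r × (1+r)^−5 = A$59,559.49

A$59,559.49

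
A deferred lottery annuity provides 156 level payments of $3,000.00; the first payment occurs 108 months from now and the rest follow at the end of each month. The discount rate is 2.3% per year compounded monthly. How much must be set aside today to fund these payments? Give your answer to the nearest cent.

$329,304.19

Ordinary annuity of 156 payments, first payment at period 108.
Periodic rate r = 0.023/12 per month; n is counted in months.
The ordinary-annuity PV formula values the stream one period before the first payment (period 107); discount that back 107 periods:
PV₀ = 3,000 × [1 − (1+r)^−156] / r × (1+r)^−107 = $329,304.19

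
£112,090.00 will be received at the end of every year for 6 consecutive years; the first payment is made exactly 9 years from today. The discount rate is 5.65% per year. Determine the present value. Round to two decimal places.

Ordinary annuity of 6 payments, first payment at period 9.
Periodic rate r = 0.0565 per year.
The ordinary-annuity PV formula values the stream one period before the first payment (period 8); discount that back 8 periods:
PV₀ = 112,090 × [1 − (1+r)^−6] / r × (1+r)^−8 = £359,029.61

£359,029.61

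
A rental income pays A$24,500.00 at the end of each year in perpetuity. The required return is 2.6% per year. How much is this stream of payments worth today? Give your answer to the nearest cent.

A$942,307.69

Periodic rate r = 0.026 per year.
Level perpetuity: PV = PMT / r = 24,500 / (0.026) = A$942,307.69.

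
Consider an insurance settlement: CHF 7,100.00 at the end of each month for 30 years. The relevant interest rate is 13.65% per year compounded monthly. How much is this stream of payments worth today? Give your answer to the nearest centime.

This is an ordinary annuity: 360 payments of CHF 7,100.00 at the end of each month.
Periodic rate r = 0.1365/12 per month; n is counted in months.
PV = PMT × [(1 − (1+r)^−n)/r] = 7,100 × [1 − (1+r)^−360] / r = CHF 613,536.60

CHF 613,536.60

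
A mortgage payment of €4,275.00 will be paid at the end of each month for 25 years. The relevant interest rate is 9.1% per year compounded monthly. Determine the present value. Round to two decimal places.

This is an ordinary annuity: 300 payments of €4,275.00 at the end of each month.
Periodic rate r = 0.091/12 per month; n is counted in months.
PV = PMT × [(1 − (1+r)^−n)/r] = 4,275 × [1 − (1+r)^−300] / r = €505,286.41

€505,286.41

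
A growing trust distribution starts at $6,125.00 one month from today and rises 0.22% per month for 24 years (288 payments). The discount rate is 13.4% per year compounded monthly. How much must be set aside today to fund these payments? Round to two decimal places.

$630,557.44

Periodic rate r = 0.134/12 per month; n is counted in months.
Growing ordinary annuity: PV = PMT₁ × [1 − ((1+g)/(1+r))^n] / (r − g) = 6,125 × [1 − ((1+0.0022)/(1+r))^288] / (r − 0.0022) = $630,557.44.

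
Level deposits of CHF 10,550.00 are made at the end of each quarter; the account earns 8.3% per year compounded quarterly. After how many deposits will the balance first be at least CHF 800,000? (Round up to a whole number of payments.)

Periodic rate r = 0.083/4 per quarter; n is counted in quarters.
Ordinary annuity FV: 800,000 = 10,550 × [((1+r)^n − 1)/r].
(1+r)^n = 1 + 800,000 × r / 10,550, so n = ln(1 + 800,000·r/10,550) / ln(1+r) = 46.03.
Round up to a whole number of payments: n = 47.

47 payments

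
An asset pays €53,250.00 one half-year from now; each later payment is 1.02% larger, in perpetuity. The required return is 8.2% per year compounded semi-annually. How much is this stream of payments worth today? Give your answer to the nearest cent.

Periodic rate r = 0.082/2 per half-year.
Growing perpetuity (Gordon): PV = PMT₁ / (r − g) = 53,250 / (r − 0.0102) = €1,728,896.10.

€1,728,896.10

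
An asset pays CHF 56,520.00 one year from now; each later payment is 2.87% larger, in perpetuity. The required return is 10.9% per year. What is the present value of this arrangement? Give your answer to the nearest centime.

CHF 703,860.52

Periodic rate r = 0.109 per year.
Growing perpetuity (Gordon): PV = PMT₁ / (r − g) = 56,520 / (r − 0.0287) = CHF 703,860.52.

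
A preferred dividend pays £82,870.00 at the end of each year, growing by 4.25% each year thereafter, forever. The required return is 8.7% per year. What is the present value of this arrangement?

Periodic rate r = 0.087 per year.
Growing perpetuity (Gordon): PV = PMT₁ / (r − g) = 82,870 / (r − 0.0425) = £1,862,247.19.

£1,862,247.19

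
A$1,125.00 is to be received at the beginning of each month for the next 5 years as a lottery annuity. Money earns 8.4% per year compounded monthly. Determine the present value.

This is an annuity due: 60 payments of A$1,125.00 at the beginning of each month.
Periodic rate r = 0.084/12 per month; n is counted in months.
PV = PMT × [(1 − (1+r)^−n)/r] × (1+r) = 1,125 × [1 − (1+r)^−60] / r × (1+r) = A$55,347.60

A$55,347.60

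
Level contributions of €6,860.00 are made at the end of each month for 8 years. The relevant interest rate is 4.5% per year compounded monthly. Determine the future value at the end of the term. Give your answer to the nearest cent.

€790,939.07

This is an ordinary annuity: 96 deposits of €6,860.00 at the end of each month.
Periodic rate r = 0.045/12 per month; n is counted in months.
FV = PMT × [((1+r)^n − 1)/r] = 6,860 × [(1+r)^96 − 1] / r = €790,939.07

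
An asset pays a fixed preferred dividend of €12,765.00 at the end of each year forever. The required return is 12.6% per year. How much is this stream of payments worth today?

€101,309.52

Periodic rate r = 0.126 per year.
Level perpetuity: PV = PMT / r = 12,765 / (0.126) = €101,309.52.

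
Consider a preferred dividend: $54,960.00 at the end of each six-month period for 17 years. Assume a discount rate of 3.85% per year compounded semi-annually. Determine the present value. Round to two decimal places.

This is an ordinary annuity: 34 payments of $54,960.00 at the end of each six-month period.
Periodic rate r = 0.0385/2 per half-year; n is counted in half-years.
PV = PMT × [(1 − (1+r)^−n)/r] = 54,960 × [1 − (1+r)^−34] / r = $1,362,024.72

$1,362,024.72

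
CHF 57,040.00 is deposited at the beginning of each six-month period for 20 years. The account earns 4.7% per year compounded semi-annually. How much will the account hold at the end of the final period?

CHF 3,806,634.65

This is an annuity due: 40 deposits of CHF 57,040.00 at the beginning of each six-month period.
Periodic rate r = 0.047/2 per half-year; n is counted in half-years.
FV = PMT × [((1+r)^n − 1)/r] × (1+r) = 57,040 × [(1+r)^40 − 1] / r × (1+r) = CHF 3,806,634.65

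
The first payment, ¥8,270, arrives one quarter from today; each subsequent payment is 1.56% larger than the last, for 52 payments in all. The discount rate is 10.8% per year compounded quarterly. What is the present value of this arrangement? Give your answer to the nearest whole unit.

¥319,446

Periodic rate r = 0.108/4 per quarter; n is counted in quarters.
Growing ordinary annuity: PV = PMT₁ × [1 − ((1+g)/(1+r))^n] / (r − g) = 8,270 × [1 − ((1+0.0156)/(1+r))^52] / (r − 0.0156) = ¥319,446.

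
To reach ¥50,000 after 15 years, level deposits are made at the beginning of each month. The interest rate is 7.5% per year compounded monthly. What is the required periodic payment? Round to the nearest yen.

¥150

Level annuity due; solve FV = PMT × [((1+r)^n − 1)/r] × (1+r) for PMT.
Periodic rate r = 0.075/12 per month; n is counted in months.
With n = 180: PMT = 50,000 / ([((1+r)^n − 1)/r] × (1+r)) = ¥150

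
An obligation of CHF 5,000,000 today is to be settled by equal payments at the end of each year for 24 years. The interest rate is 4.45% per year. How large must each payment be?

Level ordinary annuity; solve PV = PMT × [(1 − (1+r)^−n)/r] for PMT.
Periodic rate r = 0.0445 per year.
With n = 24: PMT = 5,000,000 / ([(1 − (1+r)^−n)/r]) = CHF 343,216.01

CHF 343,216.01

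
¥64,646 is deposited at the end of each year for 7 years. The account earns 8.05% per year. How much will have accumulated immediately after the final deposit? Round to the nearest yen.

¥577,707

This is an ordinary annuity: 7 deposits of ¥64,646 at the end of each year.
Periodic rate r = 0.0805 per year.
FV = PMT × [((1+r)^n − 1)/r] = 64,646 × [(1+r)^7 − 1] / r = ¥577,707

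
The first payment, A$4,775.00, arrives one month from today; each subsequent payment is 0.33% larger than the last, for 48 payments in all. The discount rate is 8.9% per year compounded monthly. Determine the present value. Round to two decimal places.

Periodic rate r = 0.089/12 per month; n is counted in months.
Growing ordinary annuity: PV = PMT₁ × [1 − ((1+g)/(1+r))^n] / (r − g) = 4,775 × [1 − ((1+0.0033)/(1+r))^48] / (r − 0.0033) = A$206,972.91.

A$206,972.91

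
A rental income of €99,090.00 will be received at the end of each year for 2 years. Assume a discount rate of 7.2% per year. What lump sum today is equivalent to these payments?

This is an ordinary annuity: 2 payments of €99,090.00 at the end of each year.
Periodic rate r = 0.072 per year.
PV = PMT × [(1 − (1+r)^−n)/r] = 99,090 × [1 − (1+r)^−2] / r = €178,661.10

€178,661.10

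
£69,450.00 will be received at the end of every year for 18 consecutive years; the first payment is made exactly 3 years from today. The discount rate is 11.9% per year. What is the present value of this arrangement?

Ordinary annuity of 18 payments, first payment at period 3.
Periodic rate r = 0.119 per year.
The ordinary-annuity PV formula values the stream one period before the first payment (period 2); discount that back 2 periods:
PV₀ = 69,450 × [1 − (1+r)^−18] / r × (1+r)^−2 = £404,493.09

£404,493.09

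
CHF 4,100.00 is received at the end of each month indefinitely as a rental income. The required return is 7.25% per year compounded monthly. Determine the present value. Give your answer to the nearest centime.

CHF 678,620.69

Periodic rate r = 0.0725/12 per month.
Level perpetuity: PV = PMT / r = 4,100 / (0.0725/12) = CHF 678,620.69.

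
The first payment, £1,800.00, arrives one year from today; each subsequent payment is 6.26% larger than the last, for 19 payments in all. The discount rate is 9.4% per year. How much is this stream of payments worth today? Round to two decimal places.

£24,360.82

Periodic rate r = 0.094 per year.
Growing ordinary annuity: PV = PMT₁ × [1 − ((1+g)/(1+r))^n] / (r − g) = 1,800 × [1 − ((1+0.0626)/(1+r))^19] / (r − 0.0626) = £24,360.82.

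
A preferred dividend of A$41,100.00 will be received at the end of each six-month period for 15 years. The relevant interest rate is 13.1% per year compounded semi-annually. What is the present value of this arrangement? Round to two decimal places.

This is an ordinary annuity: 30 payments of A$41,100.00 at the end of each six-month period.
Periodic rate r = 0.131/2 per half-year; n is counted in half-years.
PV = PMT × [(1 − (1+r)^−n)/r] = 41,100 × [1 − (1+r)^−30] / r = A$533,941.02

A$533,941.02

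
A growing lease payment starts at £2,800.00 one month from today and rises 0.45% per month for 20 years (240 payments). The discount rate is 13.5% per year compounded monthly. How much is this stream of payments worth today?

Periodic rate r = 0.135/12 per month; n is counted in months.
Growing ordinary annuity: PV = PMT₁ × [1 − ((1+g)/(1+r))^n] / (r − g) = 2,800 × [1 − ((1+0.0045)/(1+r))^240] / (r − 0.0045) = £331,678.30.

£331,678.30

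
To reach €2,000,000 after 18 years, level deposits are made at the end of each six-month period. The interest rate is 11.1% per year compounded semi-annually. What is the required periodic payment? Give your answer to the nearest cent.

€18,529.92

Level ordinary annuity; solve FV = PMT × [((1+r)^n − 1)/r] for PMT.
Periodic rate r = 0.111/2 per half-year; n is counted in half-years.
With n = 36: PMT = 2,000,000 / ([((1+r)^n − 1)/r]) = €18,529.92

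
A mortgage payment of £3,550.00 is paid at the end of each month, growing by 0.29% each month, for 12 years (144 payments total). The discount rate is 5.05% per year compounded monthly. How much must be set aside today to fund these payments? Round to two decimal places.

£464,431.85

Periodic rate r = 0.0505/12 per month; n is counted in months.
Growing ordinary annuity: PV = PMT₁ × [1 − ((1+g)/(1+r))^n] / (r − g) = 3,550 × [1 − ((1+0.0029)/(1+r))^144] / (r − 0.0029) = £464,431.85.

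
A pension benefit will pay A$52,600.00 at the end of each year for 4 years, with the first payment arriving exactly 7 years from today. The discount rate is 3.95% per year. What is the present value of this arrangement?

A$151,511.23

Ordinary annuity of 4 payments, first payment at period 7.
Periodic rate r = 0.0395 per year.
The ordinary-annuity PV formula values the stream one period before the first payment (period 6); discount that back 6 periods:
PV₀ = 52,600 × [1 − (1+r)^−4] / r × (1+r)^−6 = A$151,511.23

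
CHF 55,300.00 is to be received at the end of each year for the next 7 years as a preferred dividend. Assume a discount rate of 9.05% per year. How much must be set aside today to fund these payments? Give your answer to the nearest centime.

CHF 277,855.96

This is an ordinary annuity: 7 payments of CHF 55,300.00 at the end of each year.
Periodic rate r = 0.0905 per year.
PV = PMT × [(1 − (1+r)^−n)/r] = 55,300 × [1 − (1+r)^−7] / r = CHF 277,855.96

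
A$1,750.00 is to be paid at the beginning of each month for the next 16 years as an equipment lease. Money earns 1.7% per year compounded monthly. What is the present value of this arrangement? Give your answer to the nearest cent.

A$294,415.36

This is an annuity due: 192 payments of A$1,750.00 at the beginning of each month.
Periodic rate r = 0.017/12 per month; n is counted in months.
PV = PMT × [(1 − (1+r)^−n)/r] × (1+r) = 1,750 × [1 − (1+r)^−192] / r × (1+r) = A$294,415.36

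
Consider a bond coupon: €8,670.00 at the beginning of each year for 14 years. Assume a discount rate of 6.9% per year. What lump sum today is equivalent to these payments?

This is an annuity due: 14 payments of €8,670.00 at the beginning of each year.
Periodic rate r = 0.069 per year.
PV = PMT × [(1 − (1+r)^−n)/r] × (1+r) = 8,670 × [1 − (1+r)^−14] / r × (1+r) = €81,543.33

€81,543.33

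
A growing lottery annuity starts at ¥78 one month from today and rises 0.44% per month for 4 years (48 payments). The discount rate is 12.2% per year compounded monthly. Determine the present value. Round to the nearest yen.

¥3,250

Periodic rate r = 0.122/12 per month; n is counted in months.
Growing ordinary annuity: PV = PMT₁ × [1 − ((1+g)/(1+r))^n] / (r − g) = 78 × [1 − ((1+0.0044)/(1+r))^48] / (r − 0.0044) = ¥3,250.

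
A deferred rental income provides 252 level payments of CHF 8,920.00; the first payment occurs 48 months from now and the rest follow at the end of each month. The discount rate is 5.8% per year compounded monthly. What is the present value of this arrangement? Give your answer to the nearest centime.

CHF 1,034,772.91

Ordinary annuity of 252 payments, first payment at period 48.
Periodic rate r = 0.058/12 per month; n is counted in months.
The ordinary-annuity PV formula values the stream one period before the first payment (period 47); discount that back 47 periods:
PV₀ = 8,920 × [1 − (1+r)^−252] / r × (1+r)^−47 = CHF 1,034,772.91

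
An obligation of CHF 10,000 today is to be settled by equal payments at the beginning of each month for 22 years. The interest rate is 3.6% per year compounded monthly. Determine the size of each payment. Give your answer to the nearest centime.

CHF 54.73

Level annuity due; solve PV = PMT × [(1 − (1+r)^−n)/r] × (1+r) for PMT.
Periodic rate r = 0.036/12 per month; n is counted in months.
With n = 264: PMT = 10,000 / ([(1 − (1+r)^−n)/r] × (1+r)) = CHF 54.73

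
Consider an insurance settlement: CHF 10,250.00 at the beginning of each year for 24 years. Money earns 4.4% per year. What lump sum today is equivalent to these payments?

CHF 156,675.94

This is an annuity due: 24 payments of CHF 10,250.00 at the beginning of each year.
Periodic rate r = 0.044 per year.
PV = PMT × [(1 − (1+r)^−n)/r] × (1+r) = 10,250 × [1 − (1+r)^−24] / r × (1+r) = CHF 156,675.94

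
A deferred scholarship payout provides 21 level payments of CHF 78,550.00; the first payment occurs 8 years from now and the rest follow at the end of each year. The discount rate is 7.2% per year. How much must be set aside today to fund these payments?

Ordinary annuity of 21 payments, first payment at period 8.
Periodic rate r = 0.072 per year.
The ordinary-annuity PV formula values the stream one period before the first payment (period 7); discount that back 7 periods:
PV₀ = 78,550 × [1 − (1+r)^−21] / r × (1+r)^−7 = CHF 514,853.89

CHF 514,853.89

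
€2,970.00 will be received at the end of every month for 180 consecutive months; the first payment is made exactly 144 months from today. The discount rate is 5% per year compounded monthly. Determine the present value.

€207,235.31

Ordinary annuity of 180 payments, first payment at period 144.
Periodic rate r = 0.05/12 per month; n is counted in months.
The ordinary-annuity PV formula values the stream one period before the first payment (period 143); discount that back 143 periods:
PV₀ = 2,970 × [1 − (1+r)^−180] / r × (1+r)^−143 = €207,235.31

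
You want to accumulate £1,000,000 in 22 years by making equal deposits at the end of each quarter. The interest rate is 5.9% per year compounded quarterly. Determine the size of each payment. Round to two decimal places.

£5,613.88

Level ordinary annuity; solve FV = PMT × [((1+r)^n − 1)/r] for PMT.
Periodic rate r = 0.059/4 per quarter; n is counted in quarters.
With n = 88: PMT = 1,000,000 / ([((1+r)^n − 1)/r]) = £5,613.88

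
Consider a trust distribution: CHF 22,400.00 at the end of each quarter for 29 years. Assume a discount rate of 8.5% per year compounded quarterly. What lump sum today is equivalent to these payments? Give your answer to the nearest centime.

CHF 962,163.99

This is an ordinary annuity: 116 payments of CHF 22,400.00 at the end of each quarter.
Periodic rate r = 0.085/4 per quarter; n is counted in quarters.
PV = PMT × [(1 − (1+r)^−n)/r] = 22,400 × [1 − (1+r)^−116] / r = CHF 962,163.99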